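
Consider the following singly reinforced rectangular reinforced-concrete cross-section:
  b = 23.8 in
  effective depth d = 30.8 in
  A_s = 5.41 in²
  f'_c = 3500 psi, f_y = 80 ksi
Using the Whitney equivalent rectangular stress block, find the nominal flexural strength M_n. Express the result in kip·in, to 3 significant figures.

M_n ≈ 12000 kip·in

T = A_s f_y = 5.41 × 80 = 432.8 kips.
a = T/(0.85 f'_c b) = 432.8/(0.85 × 3.5 × 23.8) = 6.113 in.
M_n = T(d − a/2) = 432.8 × (30.8 − 3.0565) = 12007.4 kip·in.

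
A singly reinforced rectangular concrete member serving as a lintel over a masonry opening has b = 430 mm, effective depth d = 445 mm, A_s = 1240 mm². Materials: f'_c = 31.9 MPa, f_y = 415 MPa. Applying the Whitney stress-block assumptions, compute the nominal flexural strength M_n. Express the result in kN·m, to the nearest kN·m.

M_n ≈ 218 kN·m

T = A_s f_y = 1240 × 415 = 514600 N = 514.6 kN.
From C = T: a = T/(0.85 f'_c b) = 514600/(0.85 × 31.9 × 430) = 44.14 mm.
M_n = T(d − a/2) = 514.6 kN × (445 − 22.07) mm = 217.64 kN·m.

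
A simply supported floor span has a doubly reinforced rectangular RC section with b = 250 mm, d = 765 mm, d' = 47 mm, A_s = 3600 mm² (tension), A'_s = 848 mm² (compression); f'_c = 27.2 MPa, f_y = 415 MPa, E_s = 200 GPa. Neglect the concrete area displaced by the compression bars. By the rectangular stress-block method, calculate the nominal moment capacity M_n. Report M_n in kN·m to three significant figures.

Assume both tension and compression steel yield.
Net tension couple steel: A_s − A'_s = 2752 mm².
a = (A_s − A'_s) f_y / (0.85 f'_c b) = 1142080/(0.85 × 27.2 × 250) = 197.59 mm.
c = a/β₁ = 197.59/0.85 = 232.46 mm; ε'_s = 0.003(c − d')/c = 0.0024 ≥ f_y/E_s = 0.0021, so compression steel does yield.
M_n = (A_s − A'_s) f_y (d − a/2) + A'_s f_y (d − d') = [1142080 × (765 − 98.795) + 351920 × (765 − 47)] × 10⁻⁶ = 760.86 + 252.68 = 1013.54 kN·m.

M_n ≈ 1010 kN·m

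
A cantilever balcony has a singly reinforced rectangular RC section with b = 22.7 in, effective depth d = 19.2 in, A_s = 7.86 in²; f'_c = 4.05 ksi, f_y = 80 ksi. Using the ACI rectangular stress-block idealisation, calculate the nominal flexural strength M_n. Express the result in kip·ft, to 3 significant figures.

T = A_s f_y = 7.86 × 80 = 628.8 kips.
a = T/(0.85 f'_c b) = 628.8/(0.85 × 4.05 × 22.7) = 8.047 in.
M_n = T(d − a/2) = 628.8 × (19.2 − 4.0235) = 9543.0 kip·in = 9543.0/12 = 795.25 kip·ft.

M_n ≈ 795 kip·ft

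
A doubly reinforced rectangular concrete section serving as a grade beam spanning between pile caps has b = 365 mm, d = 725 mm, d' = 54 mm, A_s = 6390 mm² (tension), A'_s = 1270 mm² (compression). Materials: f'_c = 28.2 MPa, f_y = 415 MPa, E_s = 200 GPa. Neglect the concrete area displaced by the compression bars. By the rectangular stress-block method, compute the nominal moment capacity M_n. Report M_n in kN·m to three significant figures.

M_n ≈ 1640 kN·m

Assume both tension and compression steel yield.
Net tension couple steel: A_s − A'_s = 5120 mm².
a = (A_s − A'_s) f_y / (0.85 f'_c b) = 2124800/(0.85 × 28.2 × 365) = 242.86 mm.
c = a/β₁ = 242.86/0.849 = 286.05 mm; ε'_s = 0.003(c − d')/c = 0.0024 ≥ f_y/E_s = 0.0021, so compression steel does yield.
M_n = (A_s − A'_s) f_y (d − a/2) + A'_s f_y (d − d') = [2124800 × (725 − 121.43) + 527050 × (725 − 54)] × 10⁻⁶ = 1282.47 + 353.65 = 1636.12 kN·m.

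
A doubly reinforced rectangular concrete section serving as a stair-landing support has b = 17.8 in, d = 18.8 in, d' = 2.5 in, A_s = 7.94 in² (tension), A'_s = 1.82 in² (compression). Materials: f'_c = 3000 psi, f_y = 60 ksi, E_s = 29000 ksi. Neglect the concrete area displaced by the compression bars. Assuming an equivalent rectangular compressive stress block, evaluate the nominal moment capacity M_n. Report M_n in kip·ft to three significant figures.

M_n ≈ 600 kip·ft

Assume both steels yield.
a = (A_s − A'_s) f_y/(0.85 f'_c b) = (7.94 − 1.82) × 60/(0.85 × 3 × 17.8) = 8.090 in.
c = a/β₁ = 8.090/0.85 = 9.518 in; ε'_s = 0.003(c − d')/c = 0.0022 ≥ ε_y = 0.0021, so the compression steel yields.
M_n = (A_s − A'_s) f_y (d − a/2) + A'_s f_y (d − d') = 367.2 × (18.8 − 4.045) + 109.2 × (18.8 − 2.5) = 5418.0 + 1780.0 = 7198.0 kip·in = 7198.0/12 = 599.83 kip·ft.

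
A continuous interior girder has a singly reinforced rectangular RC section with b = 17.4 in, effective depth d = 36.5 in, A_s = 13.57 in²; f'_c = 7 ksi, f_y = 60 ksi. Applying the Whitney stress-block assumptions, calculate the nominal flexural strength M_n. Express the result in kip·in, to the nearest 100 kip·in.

T = A_s f_y = 13.57 × 60 = 814.2 kips.
a = T/(0.85 f'_c b) = 814.2/(0.85 × 7 × 17.4) = 7.864 in.
M_n = T(d − a/2) = 814.2 × (36.5 − 3.932) = 26516.9 kip·in.

M_n ≈ 26500 kip·in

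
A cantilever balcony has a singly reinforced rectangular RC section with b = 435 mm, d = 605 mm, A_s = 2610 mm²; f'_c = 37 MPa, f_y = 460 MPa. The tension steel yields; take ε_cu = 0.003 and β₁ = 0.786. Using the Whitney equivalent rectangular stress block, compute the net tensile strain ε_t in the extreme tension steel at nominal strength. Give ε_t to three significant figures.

a = A_s f_y/(0.85 f'_c b) = 87.76 mm.
β₁ = 0.786, so c = a/β₁ = 87.76/0.786 = 111.65 mm.
From the linear strain diagram with ε_cu = 0.003: ε_t = 0.003 (d − c)/c = 0.003 × (605 − 111.65)/111.65 = 0.0133.
Since ε_t ≥ 0.005, the section is tension-controlled.

ε_t ≈ 0.0133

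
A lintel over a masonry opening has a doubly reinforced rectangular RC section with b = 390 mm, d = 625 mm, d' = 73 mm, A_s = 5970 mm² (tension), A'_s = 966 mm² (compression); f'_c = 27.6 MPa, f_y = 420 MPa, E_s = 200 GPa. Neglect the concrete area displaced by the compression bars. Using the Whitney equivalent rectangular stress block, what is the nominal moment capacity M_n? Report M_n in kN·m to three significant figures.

Assume both tension and compression steel yield.
Net tension couple steel: A_s − A'_s = 5004 mm².
a = (A_s − A'_s) f_y / (0.85 f'_c b) = 2101680/(0.85 × 27.6 × 390) = 229.71 mm.
c = a/β₁ = 229.71/0.85 = 270.25 mm; ε'_s = 0.003(c − d')/c = 0.0022 ≥ f_y/E_s = 0.0021, so compression steel does yield.
M_n = (A_s − A'_s) f_y (d − a/2) + A'_s f_y (d − d') = [2101680 × (625 − 114.855) + 405720 × (625 − 73)] × 10⁻⁶ = 1072.16 + 223.96 = 1296.12 kN·m.

M_n ≈ 1300 kN·m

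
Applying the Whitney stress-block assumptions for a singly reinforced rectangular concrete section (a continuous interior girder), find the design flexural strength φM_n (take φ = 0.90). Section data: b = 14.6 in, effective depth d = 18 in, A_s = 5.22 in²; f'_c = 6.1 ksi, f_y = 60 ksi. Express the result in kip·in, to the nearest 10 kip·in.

φM_n ≈ 4490 kip·in

T = A_s f_y = 5.22 × 60 = 313.2 kips.
a = T/(0.85 f'_c b) = 313.2/(0.85 × 6.1 × 14.6) = 4.137 in.
M_n = T(d − a/2) = 313.2 × (18 − 2.0685) = 4989.7 kip·in.
φM_n = 0.90 × 4989.7 = 4490.7 kip·in.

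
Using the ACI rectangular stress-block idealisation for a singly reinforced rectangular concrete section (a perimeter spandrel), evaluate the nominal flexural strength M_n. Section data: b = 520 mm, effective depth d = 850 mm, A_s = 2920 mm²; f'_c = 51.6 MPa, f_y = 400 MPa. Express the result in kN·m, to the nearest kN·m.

M_n ≈ 963 kN·m

T = A_s f_y = 2920 × 400 = 1168000 N = 1168 kN.
From C = T: a = T/(0.85 f'_c b) = 1168000/(0.85 × 51.6 × 520) = 51.21 mm.
M_n = T(d − a/2) = 1168 kN × (850 − 25.605) mm = 962.89 kN·m.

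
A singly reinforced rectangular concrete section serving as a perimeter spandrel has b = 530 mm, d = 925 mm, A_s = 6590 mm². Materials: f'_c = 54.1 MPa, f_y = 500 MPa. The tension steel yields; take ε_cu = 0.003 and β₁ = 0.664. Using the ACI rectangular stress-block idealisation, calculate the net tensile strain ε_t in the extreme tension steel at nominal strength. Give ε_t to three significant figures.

ε_t ≈ 0.0106

a = A_s f_y/(0.85 f'_c b) = 135.20 mm.
β₁ = 0.664, so c = a/β₁ = 135.20/0.664 = 203.61 mm.
From the linear strain diagram with ε_cu = 0.003: ε_t = 0.003 (d − c)/c = 0.003 × (925 − 203.61)/203.61 = 0.0106.
Since ε_t ≥ 0.005, the section is tension-controlled.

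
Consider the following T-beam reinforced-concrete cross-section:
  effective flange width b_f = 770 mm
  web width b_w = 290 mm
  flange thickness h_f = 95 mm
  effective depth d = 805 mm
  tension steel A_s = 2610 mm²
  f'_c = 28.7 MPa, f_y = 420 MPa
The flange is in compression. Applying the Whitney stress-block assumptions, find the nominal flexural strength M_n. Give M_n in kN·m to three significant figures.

Tension: T = A_s f_y = 2610 × 420 = 1096200 N.
Try a within the flange: a = T/(0.85 f'_c b_f) = 1096200/(0.85 × 28.7 × 770) = 58.36 mm.
Since a = 58.36 ≤ h_f = 95 mm, the stress block lies entirely in the flange; analyse as a rectangular beam of width b_f.
M_n = T(d − a/2) = 1096200 × (805 − 29.18) = 850.45 × 10⁶ N·mm.
M_n = 850.45 kN·m.

M_n ≈ 850 kN·m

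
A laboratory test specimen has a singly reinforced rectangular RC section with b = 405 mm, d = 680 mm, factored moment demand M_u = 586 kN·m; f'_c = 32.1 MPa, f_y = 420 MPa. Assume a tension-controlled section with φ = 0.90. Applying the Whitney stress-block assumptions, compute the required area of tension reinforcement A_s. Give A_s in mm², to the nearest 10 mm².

M_n = M_u/φ = 586/0.90 = 651.111 kN·m.
With M_n = 0.85 f'_c a b (d − a/2), solve the quadratic for a:
a = d − √(d² − 2M_n/(0.85 f'_c b)) = 680 − √(680² − 2 × 651.111×10⁶/(0.85 × 32.1 × 405)) = 93.01 mm.
A_s = 0.85 f'_c a b / f_y = 0.85 × 32.1 × 93.01 × 405 / 420 = 2447.1 mm².

A_s ≈ 2450 mm²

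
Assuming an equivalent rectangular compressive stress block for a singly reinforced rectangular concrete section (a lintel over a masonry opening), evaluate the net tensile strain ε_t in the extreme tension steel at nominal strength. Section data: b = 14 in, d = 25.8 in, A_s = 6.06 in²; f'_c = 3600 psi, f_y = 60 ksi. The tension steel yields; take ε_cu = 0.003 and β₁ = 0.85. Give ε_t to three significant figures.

a = A_s f_y/(0.85 f'_c b) = 8.487 in.
β₁ = 0.85, so c = a/β₁ = 8.487/0.85 = 9.985 in.
From the linear strain diagram with ε_cu = 0.003: ε_t = 0.003 (d − c)/c = 0.003 × (25.8 − 9.985)/9.985 = 0.00475.
ε_t is between 0.004 and 0.005 — transition zone.

ε_t ≈ 0.00475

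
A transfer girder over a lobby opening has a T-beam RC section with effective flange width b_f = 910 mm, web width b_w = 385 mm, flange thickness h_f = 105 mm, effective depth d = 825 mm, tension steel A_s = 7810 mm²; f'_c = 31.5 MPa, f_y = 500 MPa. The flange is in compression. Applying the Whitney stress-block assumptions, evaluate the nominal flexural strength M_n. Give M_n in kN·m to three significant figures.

Tension: T = A_s f_y = 7810 × 500 = 3905000 N.
Try a within the flange: a = T/(0.85 f'_c b_f) = 3905000/(0.85 × 31.5 × 910) = 160.27 mm.
a = 160.27 > h_f = 105 mm: the block extends into the web. Split into flange-overhang and web parts.
C_f = 0.85 f'_c (b_f − b_w) h_f = 0.85 × 31.5 × (910 − 385) × 105 = 1475972 N.
Remaining web compression depth: a_w = (T − C_f)/(0.85 f'_c b_w) = (3905000 − 1475972)/(0.85 × 31.5 × 385) = 235.64 mm.
M_n = C_f(d − h_f/2) + (T − C_f)(d − a_w/2) = 1475972 × (825 − 52.5) + 2429028 × (825 − 117.82) = 1140.19 + 1717.76 = 2857.95 × 10⁶ N·mm.
M_n = 2857.95 kN·m.

M_n ≈ 2860 kN·m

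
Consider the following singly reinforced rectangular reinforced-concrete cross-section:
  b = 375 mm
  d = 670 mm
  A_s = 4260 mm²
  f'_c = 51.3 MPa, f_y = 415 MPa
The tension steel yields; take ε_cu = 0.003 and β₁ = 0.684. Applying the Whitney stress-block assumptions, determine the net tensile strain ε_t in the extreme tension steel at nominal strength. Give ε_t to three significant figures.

ε_t ≈ 0.00972

a = A_s f_y/(0.85 f'_c b) = 108.12 mm.
β₁ = 0.684, so c = a/β₁ = 108.12/0.684 = 158.07 mm.
From the linear strain diagram with ε_cu = 0.003: ε_t = 0.003 (d − c)/c = 0.003 × (670 − 158.07)/158.07 = 0.00972.
Since ε_t ≥ 0.005, the section is tension-controlled.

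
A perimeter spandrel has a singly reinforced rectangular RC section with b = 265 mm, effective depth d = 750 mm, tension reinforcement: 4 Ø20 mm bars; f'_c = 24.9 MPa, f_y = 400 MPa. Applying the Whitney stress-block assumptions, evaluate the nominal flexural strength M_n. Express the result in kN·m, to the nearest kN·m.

A_s = 4 × 314 = 1256 mm².
T = A_s f_y = 1256 × 400 = 502400 N = 502.4 kN.
From C = T: a = T/(0.85 f'_c b) = 502400/(0.85 × 24.9 × 265) = 89.57 mm.
M_n = T(d − a/2) = 502.4 kN × (750 − 44.785) mm = 354.30 kN·m.

M_n ≈ 354 kN·m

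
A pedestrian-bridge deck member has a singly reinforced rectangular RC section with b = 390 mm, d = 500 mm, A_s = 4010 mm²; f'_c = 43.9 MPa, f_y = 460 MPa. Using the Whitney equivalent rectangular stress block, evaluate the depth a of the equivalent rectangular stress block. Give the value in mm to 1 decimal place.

T = A_s f_y = 4010 × 460 = 1844600 N = 1844.6 kN.
Setting C = 0.85 f'_c a b equal to T: a = 1844600/(0.85 × 43.9 × 390) = 126.8 mm.

a ≈ 126.8 mm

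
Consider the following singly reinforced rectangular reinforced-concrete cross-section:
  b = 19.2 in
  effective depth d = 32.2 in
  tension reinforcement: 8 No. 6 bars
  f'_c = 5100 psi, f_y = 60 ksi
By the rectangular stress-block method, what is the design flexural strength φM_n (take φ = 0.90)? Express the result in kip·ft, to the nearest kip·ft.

A_s = 8 × 0.44 = 3.52 in².
T = A_s f_y = 3.52 × 60 = 211.2 kips.
a = T/(0.85 f'_c b) = 211.2/(0.85 × 5.1 × 19.2) = 2.537 in.
M_n = T(d − a/2) = 211.2 × (32.2 − 1.2685) = 6532.7 kip·in = 6532.7/12 = 544.39 kip·ft.
φM_n = 0.90 × 544.39 = 489.95 kip·ft.

φM_n ≈ 490 kip·ft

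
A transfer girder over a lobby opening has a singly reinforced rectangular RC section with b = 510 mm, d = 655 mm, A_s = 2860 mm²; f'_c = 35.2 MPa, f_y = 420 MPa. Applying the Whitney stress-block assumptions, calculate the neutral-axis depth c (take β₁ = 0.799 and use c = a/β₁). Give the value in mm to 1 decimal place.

T = A_s f_y = 2860 × 420 = 1201200 N = 1201.2 kN.
Setting C = 0.85 f'_c a b equal to T: a = 1201200/(0.85 × 35.2 × 510) = 78.720 mm.
With β₁ = 0.799, c = a/β₁ = 78.720/0.799 = 98.5 mm.

c ≈ 98.5 mm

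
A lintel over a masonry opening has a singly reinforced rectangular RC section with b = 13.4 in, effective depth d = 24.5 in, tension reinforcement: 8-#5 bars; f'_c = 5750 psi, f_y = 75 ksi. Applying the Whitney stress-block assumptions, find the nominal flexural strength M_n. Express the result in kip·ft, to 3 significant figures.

A_s = 8 × 0.31 = 2.48 in².
T = A_s f_y = 2.48 × 75 = 186 kips.
a = T/(0.85 f'_c b) = 186/(0.85 × 5.75 × 13.4) = 2.840 in.
M_n = T(d − a/2) = 186 × (24.5 − 1.42) = 4292.9 kip·in = 4292.9/12 = 357.74 kip·ft.

M_n ≈ 358 kip·ft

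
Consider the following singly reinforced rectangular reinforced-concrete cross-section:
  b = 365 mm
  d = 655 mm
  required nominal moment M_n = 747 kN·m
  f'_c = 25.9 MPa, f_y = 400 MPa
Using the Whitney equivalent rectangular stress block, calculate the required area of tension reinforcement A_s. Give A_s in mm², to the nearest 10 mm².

With M_n = 0.85 f'_c a b (d − a/2), solve the quadratic for a:
a = d − √(d² − 2M_n/(0.85 f'_c b)) = 655 − √(655² − 2 × 747×10⁶/(0.85 × 25.9 × 365)) = 161.95 mm.
A_s = 0.85 f'_c a b / f_y = 0.85 × 25.9 × 161.95 × 365 / 400 = 3253.4 mm².

A_s ≈ 3250 mm²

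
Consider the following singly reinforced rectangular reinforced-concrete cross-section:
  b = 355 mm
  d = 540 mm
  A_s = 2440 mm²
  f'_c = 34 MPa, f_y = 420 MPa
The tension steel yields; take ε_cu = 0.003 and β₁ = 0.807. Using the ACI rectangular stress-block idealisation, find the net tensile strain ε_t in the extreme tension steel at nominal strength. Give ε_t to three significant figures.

a = A_s f_y/(0.85 f'_c b) = 99.89 mm.
β₁ = 0.807, so c = a/β₁ = 99.89/0.807 = 123.78 mm.
From the linear strain diagram with ε_cu = 0.003: ε_t = 0.003 (d − c)/c = 0.003 × (540 − 123.78)/123.78 = 0.0101.
Since ε_t ≥ 0.005, the section is tension-controlled.

ε_t ≈ 0.0101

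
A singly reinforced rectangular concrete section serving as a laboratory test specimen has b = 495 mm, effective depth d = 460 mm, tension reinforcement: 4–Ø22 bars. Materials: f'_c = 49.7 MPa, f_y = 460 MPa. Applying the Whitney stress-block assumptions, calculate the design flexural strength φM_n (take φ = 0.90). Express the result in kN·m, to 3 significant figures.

A_s = 4 × 380 = 1520 mm².
T = A_s f_y = 1520 × 460 = 699200 N = 699.2 kN.
From C = T: a = T/(0.85 f'_c b) = 699200/(0.85 × 49.7 × 495) = 33.44 mm.
M_n = T(d − a/2) = 699.2 kN × (460 − 16.72) mm = 309.94 kN·m.
φM_n = 0.90 × 309.94 = 278.95 kN·m.

φM_n ≈ 279 kN·m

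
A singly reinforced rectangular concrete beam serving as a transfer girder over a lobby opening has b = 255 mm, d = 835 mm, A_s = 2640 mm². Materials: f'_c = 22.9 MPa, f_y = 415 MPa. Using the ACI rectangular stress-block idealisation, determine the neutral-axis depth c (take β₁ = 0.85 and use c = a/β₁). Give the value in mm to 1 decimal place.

T = A_s f_y = 2640 × 415 = 1095600 N = 1095.6 kN.
Setting C = 0.85 f'_c a b equal to T: a = 1095600/(0.85 × 22.9 × 255) = 220.728 mm.
With β₁ = 0.85, c = a/β₁ = 220.728/0.85 = 259.7 mm.

c ≈ 259.7 mm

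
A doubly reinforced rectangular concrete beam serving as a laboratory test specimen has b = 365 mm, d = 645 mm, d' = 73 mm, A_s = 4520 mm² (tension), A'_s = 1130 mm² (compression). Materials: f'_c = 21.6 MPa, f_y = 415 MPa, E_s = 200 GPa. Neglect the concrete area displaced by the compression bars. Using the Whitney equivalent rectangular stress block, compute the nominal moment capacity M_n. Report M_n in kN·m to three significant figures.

Assume both tension and compression steel yield.
Net tension couple steel: A_s − A'_s = 3390 mm².
a = (A_s − A'_s) f_y / (0.85 f'_c b) = 1406850/(0.85 × 21.6 × 365) = 209.93 mm.
c = a/β₁ = 209.93/0.85 = 246.98 mm; ε'_s = 0.003(c − d')/c = 0.0021 ≥ f_y/E_s = 0.0021, so compression steel does yield.
M_n = (A_s − A'_s) f_y (d − a/2) + A'_s f_y (d − d') = [1406850 × (645 − 104.965) + 468950 × (645 − 73)] × 10⁻⁶ = 759.75 + 268.24 = 1027.99 kN·m.

M_n ≈ 1030 kN·m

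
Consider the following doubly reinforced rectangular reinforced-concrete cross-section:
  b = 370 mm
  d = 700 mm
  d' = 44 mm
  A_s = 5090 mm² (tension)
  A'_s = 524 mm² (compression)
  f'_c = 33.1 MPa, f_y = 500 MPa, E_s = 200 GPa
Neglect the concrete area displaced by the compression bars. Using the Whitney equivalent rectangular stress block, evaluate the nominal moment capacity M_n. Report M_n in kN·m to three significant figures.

M_n ≈ 1520 kN·m

Assume both tension and compression steel yield.
Net tension couple steel: A_s − A'_s = 4566 mm².
a = (A_s − A'_s) f_y / (0.85 f'_c b) = 2283000/(0.85 × 33.1 × 370) = 219.31 mm.
c = a/β₁ = 219.31/0.814 = 269.42 mm; ε'_s = 0.003(c − d')/c = 0.0025 ≥ f_y/E_s = 0.0025, so compression steel does yield.
M_n = (A_s − A'_s) f_y (d − a/2) + A'_s f_y (d − d') = [2283000 × (700 − 109.655) + 262000 × (700 − 44)] × 10⁻⁶ = 1347.76 + 171.87 = 1519.63 kN·m.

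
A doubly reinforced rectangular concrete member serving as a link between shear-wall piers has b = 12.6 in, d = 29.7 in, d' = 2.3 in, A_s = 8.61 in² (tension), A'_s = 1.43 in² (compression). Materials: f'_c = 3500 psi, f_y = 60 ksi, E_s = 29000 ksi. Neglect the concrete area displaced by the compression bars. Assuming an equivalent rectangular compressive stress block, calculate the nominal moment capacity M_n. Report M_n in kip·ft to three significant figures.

Assume both steels yield.
a = (A_s − A'_s) f_y/(0.85 f'_c b) = (8.61 − 1.43) × 60/(0.85 × 3.5 × 12.6) = 11.493 in.
c = a/β₁ = 11.493/0.85 = 13.521 in; ε'_s = 0.003(c − d')/c = 0.0025 ≥ ε_y = 0.0021, so the compression steel yields.
M_n = (A_s − A'_s) f_y (d − a/2) + A'_s f_y (d − d') = 430.8 × (29.7 − 5.7465) + 85.8 × (29.7 − 2.3) = 10319.2 + 2350.9 = 12670.1 kip·in = 12670.1/12 = 1055.84 kip·ft.

M_n ≈ 1060 kip·ft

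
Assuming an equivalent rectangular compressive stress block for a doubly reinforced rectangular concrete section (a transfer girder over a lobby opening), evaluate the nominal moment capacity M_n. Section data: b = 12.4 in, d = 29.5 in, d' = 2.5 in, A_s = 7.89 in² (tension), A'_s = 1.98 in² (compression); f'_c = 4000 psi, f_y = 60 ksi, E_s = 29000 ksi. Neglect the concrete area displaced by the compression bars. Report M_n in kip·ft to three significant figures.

M_n ≈ 1010 kip·ft

Assume both steels yield.
a = (A_s − A'_s) f_y/(0.85 f'_c b) = (7.89 − 1.98) × 60/(0.85 × 4 × 12.4) = 8.411 in.
c = a/β₁ = 8.411/0.85 = 9.895 in; ε'_s = 0.003(c − d')/c = 0.0022 ≥ ε_y = 0.0021, so the compression steel yields.
M_n = (A_s − A'_s) f_y (d − a/2) + A'_s f_y (d − d') = 354.6 × (29.5 − 4.2055) + 118.8 × (29.5 − 2.5) = 8969.4 + 3207.6 = 12177.0 kip·in = 12177.0/12 = 1014.75 kip·ft.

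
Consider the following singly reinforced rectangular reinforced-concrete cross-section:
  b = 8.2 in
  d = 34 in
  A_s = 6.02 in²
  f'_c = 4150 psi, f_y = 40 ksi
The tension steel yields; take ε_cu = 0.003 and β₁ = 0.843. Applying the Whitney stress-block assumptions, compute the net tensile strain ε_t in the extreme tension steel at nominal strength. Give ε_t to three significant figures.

ε_t ≈ 0.00733

a = A_s f_y/(0.85 f'_c b) = 8.325 in.
β₁ = 0.843, so c = a/β₁ = 8.325/0.843 = 9.875 in.
From the linear strain diagram with ε_cu = 0.003: ε_t = 0.003 (d − c)/c = 0.003 × (34 − 9.875)/9.875 = 0.00733.
Since ε_t ≥ 0.005, the section is tension-controlled.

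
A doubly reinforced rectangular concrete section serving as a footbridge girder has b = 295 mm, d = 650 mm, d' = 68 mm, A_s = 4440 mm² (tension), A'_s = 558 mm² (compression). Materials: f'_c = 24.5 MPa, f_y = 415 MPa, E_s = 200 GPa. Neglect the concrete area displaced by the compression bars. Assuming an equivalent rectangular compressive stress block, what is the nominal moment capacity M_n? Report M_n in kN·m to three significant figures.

M_n ≈ 971 kN·m

Assume both tension and compression steel yield.
Net tension couple steel: A_s − A'_s = 3882 mm².
a = (A_s − A'_s) f_y / (0.85 f'_c b) = 1611030/(0.85 × 24.5 × 295) = 262.24 mm.
c = a/β₁ = 262.24/0.85 = 308.52 mm; ε'_s = 0.003(c − d')/c = 0.0023 ≥ f_y/E_s = 0.0021, so compression steel does yield.
M_n = (A_s − A'_s) f_y (d − a/2) + A'_s f_y (d − d') = [1611030 × (650 − 131.12) + 231570 × (650 − 68)] × 10⁻⁶ = 835.93 + 134.77 = 970.70 kN·m.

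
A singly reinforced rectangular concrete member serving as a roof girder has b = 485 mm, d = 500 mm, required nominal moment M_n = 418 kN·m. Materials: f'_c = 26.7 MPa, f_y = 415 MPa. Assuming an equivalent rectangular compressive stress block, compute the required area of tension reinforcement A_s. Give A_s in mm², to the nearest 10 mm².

With M_n = 0.85 f'_c a b (d − a/2), solve the quadratic for a:
a = d − √(d² − 2M_n/(0.85 f'_c b)) = 500 − √(500² − 2 × 418×10⁶/(0.85 × 26.7 × 485)) = 82.81 mm.
A_s = 0.85 f'_c a b / f_y = 0.85 × 26.7 × 82.81 × 485 / 415 = 2196.4 mm².

A_s ≈ 2200 mm²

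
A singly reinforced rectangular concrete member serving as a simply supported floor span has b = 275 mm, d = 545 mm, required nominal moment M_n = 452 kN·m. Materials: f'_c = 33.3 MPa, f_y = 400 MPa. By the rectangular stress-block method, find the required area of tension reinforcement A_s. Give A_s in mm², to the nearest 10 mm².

A_s ≈ 2330 mm²

With M_n = 0.85 f'_c a b (d − a/2), solve the quadratic for a:
a = d − √(d² − 2M_n/(0.85 f'_c b)) = 545 − √(545² − 2 × 452×10⁶/(0.85 × 33.3 × 275)) = 119.69 mm.
A_s = 0.85 f'_c a b / f_y = 0.85 × 33.3 × 119.69 × 275 / 400 = 2329.1 mm².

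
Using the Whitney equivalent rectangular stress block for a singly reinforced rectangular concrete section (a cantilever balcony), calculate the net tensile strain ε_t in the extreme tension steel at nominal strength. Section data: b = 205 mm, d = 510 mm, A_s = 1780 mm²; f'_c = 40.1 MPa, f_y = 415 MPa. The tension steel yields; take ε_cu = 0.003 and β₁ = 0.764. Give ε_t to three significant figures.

a = A_s f_y/(0.85 f'_c b) = 105.72 mm.
β₁ = 0.764, so c = a/β₁ = 105.72/0.764 = 138.38 mm.
From the linear strain diagram with ε_cu = 0.003: ε_t = 0.003 (d − c)/c = 0.003 × (510 − 138.38)/138.38 = 0.00806.
Since ε_t ≥ 0.005, the section is tension-controlled.

ε_t ≈ 0.00806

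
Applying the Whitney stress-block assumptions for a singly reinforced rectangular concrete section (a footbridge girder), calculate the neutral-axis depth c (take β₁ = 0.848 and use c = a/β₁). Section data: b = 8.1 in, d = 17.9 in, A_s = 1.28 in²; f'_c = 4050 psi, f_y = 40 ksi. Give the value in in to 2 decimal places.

T = A_s f_y = 1.28 × 40 = 51.2 kips.
a = T/(0.85 f'_c b) = 51.2/(0.85 × 4.05 × 8.1) = 1.8362 in.
With β₁ = 0.848, c = a/β₁ = 1.8362/0.848 = 2.17 in.

c ≈ 2.17 in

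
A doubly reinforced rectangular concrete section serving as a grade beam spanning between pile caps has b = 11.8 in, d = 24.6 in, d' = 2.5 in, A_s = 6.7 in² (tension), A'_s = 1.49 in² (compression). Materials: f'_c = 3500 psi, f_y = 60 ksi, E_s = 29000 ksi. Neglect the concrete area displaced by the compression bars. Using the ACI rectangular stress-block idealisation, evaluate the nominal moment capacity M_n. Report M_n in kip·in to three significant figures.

Assume both steels yield.
a = (A_s − A'_s) f_y/(0.85 f'_c b) = (6.7 − 1.49) × 60/(0.85 × 3.5 × 11.8) = 8.905 in.
c = a/β₁ = 8.905/0.85 = 10.476 in; ε'_s = 0.003(c − d')/c = 0.0023 ≥ ε_y = 0.0021, so the compression steel yields.
M_n = (A_s − A'_s) f_y (d − a/2) + A'_s f_y (d − d') = 312.6 × (24.6 − 4.4525) + 89.4 × (24.6 − 2.5) = 6298.1 + 1975.7 = 8273.8 kip·in.

M_n ≈ 8270 kip·in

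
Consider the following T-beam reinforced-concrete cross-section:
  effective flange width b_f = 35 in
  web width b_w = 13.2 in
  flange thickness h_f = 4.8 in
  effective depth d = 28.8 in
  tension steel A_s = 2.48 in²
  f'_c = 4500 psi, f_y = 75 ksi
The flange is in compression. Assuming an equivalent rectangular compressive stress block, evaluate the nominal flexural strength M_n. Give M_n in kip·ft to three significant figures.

M_n ≈ 436 kip·ft

Tension: T = A_s f_y = 2.48 × 75 = 186 kips.
Try a within the flange: a = T/(0.85 f'_c b_f) = 186/(0.85 × 4.5 × 35) = 1.389 in.
Since a = 1.389 ≤ h_f = 4.8 in, the stress block lies entirely in the flange; analyse as a rectangular beam of width b_f.
M_n = T(d − a/2) = 186 × (28.8 − 0.6945) = 5227.6 kip·in.
M_n = 5227.6/12 = 435.63 kip·ft.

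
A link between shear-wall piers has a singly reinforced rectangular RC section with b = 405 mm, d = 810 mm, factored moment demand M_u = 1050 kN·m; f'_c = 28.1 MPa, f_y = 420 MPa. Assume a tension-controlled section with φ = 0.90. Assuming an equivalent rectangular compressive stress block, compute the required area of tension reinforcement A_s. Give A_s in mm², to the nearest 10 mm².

M_n = M_u/φ = 1050/0.90 = 1166.67 kN·m.
With M_n = 0.85 f'_c a b (d − a/2), solve the quadratic for a:
a = d − √(d² − 2M_n/(0.85 f'_c b)) = 810 − √(810² − 2 × 1166.67×10⁶/(0.85 × 28.1 × 405)) = 165.88 mm.
A_s = 0.85 f'_c a b / f_y = 0.85 × 28.1 × 165.88 × 405 / 420 = 3820.5 mm².

A_s ≈ 3820 mm²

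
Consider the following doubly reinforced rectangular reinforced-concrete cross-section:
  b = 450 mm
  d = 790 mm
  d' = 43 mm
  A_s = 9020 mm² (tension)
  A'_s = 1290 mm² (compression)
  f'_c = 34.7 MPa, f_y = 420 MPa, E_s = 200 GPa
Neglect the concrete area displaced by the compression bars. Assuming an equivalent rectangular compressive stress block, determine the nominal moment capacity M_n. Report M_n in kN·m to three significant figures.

Assume both tension and compression steel yield.
Net tension couple steel: A_s − A'_s = 7730 mm².
a = (A_s − A'_s) f_y / (0.85 f'_c b) = 3246600/(0.85 × 34.7 × 450) = 244.61 mm.
c = a/β₁ = 244.61/0.802 = 305.00 mm; ε'_s = 0.003(c − d')/c = 0.0026 ≥ f_y/E_s = 0.0021, so compression steel does yield.
M_n = (A_s − A'_s) f_y (d − a/2) + A'_s f_y (d − d') = [3246600 × (790 − 122.305) + 541800 × (790 − 43)] × 10⁻⁶ = 2167.74 + 404.72 = 2572.46 kN·m.

M_n ≈ 2570 kN·m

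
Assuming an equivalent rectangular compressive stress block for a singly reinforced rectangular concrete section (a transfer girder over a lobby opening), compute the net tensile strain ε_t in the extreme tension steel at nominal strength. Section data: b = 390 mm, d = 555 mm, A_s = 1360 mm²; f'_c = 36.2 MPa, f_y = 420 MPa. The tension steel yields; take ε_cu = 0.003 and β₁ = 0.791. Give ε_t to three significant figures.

a = A_s f_y/(0.85 f'_c b) = 47.60 mm.
β₁ = 0.791, so c = a/β₁ = 47.60/0.791 = 60.18 mm.
From the linear strain diagram with ε_cu = 0.003: ε_t = 0.003 (d − c)/c = 0.003 × (555 − 60.18)/60.18 = 0.0247.
Since ε_t ≥ 0.005, the section is tension-controlled.

ε_t ≈ 0.0247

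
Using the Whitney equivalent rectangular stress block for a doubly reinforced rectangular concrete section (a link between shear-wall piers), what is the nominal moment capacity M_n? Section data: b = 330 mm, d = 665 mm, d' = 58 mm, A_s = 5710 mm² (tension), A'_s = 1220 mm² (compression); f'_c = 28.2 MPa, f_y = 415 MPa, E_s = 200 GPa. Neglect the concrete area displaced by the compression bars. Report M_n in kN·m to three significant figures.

M_n ≈ 1330 kN·m

Assume both tension and compression steel yield.
Net tension couple steel: A_s − A'_s = 4490 mm².
a = (A_s − A'_s) f_y / (0.85 f'_c b) = 1863350/(0.85 × 28.2 × 330) = 235.57 mm.
c = a/β₁ = 235.57/0.849 = 277.47 mm; ε'_s = 0.003(c − d')/c = 0.0024 ≥ f_y/E_s = 0.0021, so compression steel does yield.
M_n = (A_s − A'_s) f_y (d − a/2) + A'_s f_y (d − d') = [1863350 × (665 − 117.785) + 506300 × (665 − 58)] × 10⁻⁶ = 1019.65 + 307.32 = 1326.97 kN·m.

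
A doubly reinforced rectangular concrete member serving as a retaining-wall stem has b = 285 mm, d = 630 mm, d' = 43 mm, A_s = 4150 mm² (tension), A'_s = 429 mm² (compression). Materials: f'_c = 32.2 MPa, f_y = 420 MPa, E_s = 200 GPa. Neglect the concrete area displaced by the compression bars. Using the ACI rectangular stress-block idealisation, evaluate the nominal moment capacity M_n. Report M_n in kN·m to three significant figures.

Assume both tension and compression steel yield.
Net tension couple steel: A_s − A'_s = 3721 mm².
a = (A_s − A'_s) f_y / (0.85 f'_c b) = 1562820/(0.85 × 32.2 × 285) = 200.35 mm.
c = a/β₁ = 200.35/0.82 = 244.33 mm; ε'_s = 0.003(c − d')/c = 0.0025 ≥ f_y/E_s = 0.0021, so compression steel does yield.
M_n = (A_s − A'_s) f_y (d − a/2) + A'_s f_y (d − d') = [1562820 × (630 − 100.175) + 180180 × (630 − 43)] × 10⁻⁶ = 828.02 + 105.77 = 933.79 kN·m.

M_n ≈ 934 kN·m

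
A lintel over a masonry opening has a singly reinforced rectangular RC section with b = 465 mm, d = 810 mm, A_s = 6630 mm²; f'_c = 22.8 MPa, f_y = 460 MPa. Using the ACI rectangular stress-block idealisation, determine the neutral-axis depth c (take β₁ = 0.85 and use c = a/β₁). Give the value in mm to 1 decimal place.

T = A_s f_y = 6630 × 460 = 3049800 N = 3049.8 kN.
Setting C = 0.85 f'_c a b equal to T: a = 3049800/(0.85 × 22.8 × 465) = 338.427 mm.
With β₁ = 0.85, c = a/β₁ = 338.427/0.85 = 398.1 mm.

c ≈ 398.1 mm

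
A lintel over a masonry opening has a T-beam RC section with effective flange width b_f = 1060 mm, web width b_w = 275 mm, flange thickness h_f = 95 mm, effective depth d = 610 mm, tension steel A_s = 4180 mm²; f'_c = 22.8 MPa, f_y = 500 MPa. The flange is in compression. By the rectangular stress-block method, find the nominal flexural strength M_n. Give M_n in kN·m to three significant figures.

Tension: T = A_s f_y = 4180 × 500 = 2090000 N.
Try a within the flange: a = T/(0.85 f'_c b_f) = 2090000/(0.85 × 22.8 × 1060) = 101.74 mm.
a = 101.74 > h_f = 95 mm: the block extends into the web. Split into flange-overhang and web parts.
C_f = 0.85 f'_c (b_f − b_w) h_f = 0.85 × 22.8 × (1060 − 275) × 95 = 1445264 N.
Remaining web compression depth: a_w = (T − C_f)/(0.85 f'_c b_w) = (2090000 − 1445264)/(0.85 × 22.8 × 275) = 120.97 mm.
M_n = C_f(d − h_f/2) + (T − C_f)(d − a_w/2) = 1445264 × (610 − 47.5) + 644736 × (610 − 60.485) = 812.96 + 354.29 = 1167.25 × 10⁶ N·mm.
M_n = 1167.25 kN·m.

M_n ≈ 1170 kN·m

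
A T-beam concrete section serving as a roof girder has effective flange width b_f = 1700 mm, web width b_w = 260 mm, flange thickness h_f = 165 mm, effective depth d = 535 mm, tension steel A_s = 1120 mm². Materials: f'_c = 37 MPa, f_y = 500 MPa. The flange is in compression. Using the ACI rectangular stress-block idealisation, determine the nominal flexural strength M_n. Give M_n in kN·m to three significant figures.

M_n ≈ 297 kN·m

Tension: T = A_s f_y = 1120 × 500 = 560000 N.
Try a within the flange: a = T/(0.85 f'_c b_f) = 560000/(0.85 × 37 × 1700) = 10.47 mm.
Since a = 10.47 ≤ h_f = 165 mm, the stress block lies entirely in the flange; analyse as a rectangular beam of width b_f.
M_n = T(d − a/2) = 560000 × (535 − 5.235) = 296.67 × 10⁶ N·mm.
M_n = 296.67 kN·m.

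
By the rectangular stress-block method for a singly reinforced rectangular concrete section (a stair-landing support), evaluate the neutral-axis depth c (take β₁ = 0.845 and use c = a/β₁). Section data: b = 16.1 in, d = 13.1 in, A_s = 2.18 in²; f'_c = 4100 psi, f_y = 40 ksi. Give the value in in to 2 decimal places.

T = A_s f_y = 2.18 × 40 = 87.2 kips.
a = T/(0.85 f'_c b) = 87.2/(0.85 × 4.1 × 16.1) = 1.5541 in.
With β₁ = 0.845, c = a/β₁ = 1.5541/0.845 = 1.84 in.

c ≈ 1.84 in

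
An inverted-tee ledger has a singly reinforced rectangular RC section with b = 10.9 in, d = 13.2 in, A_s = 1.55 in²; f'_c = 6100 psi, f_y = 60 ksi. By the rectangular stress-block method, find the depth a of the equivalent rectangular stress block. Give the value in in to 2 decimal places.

T = A_s f_y = 1.55 × 60 = 93 kips.
a = T/(0.85 f'_c b) = 93/(0.85 × 6.1 × 10.9) = 1.65 in.

a ≈ 1.65 in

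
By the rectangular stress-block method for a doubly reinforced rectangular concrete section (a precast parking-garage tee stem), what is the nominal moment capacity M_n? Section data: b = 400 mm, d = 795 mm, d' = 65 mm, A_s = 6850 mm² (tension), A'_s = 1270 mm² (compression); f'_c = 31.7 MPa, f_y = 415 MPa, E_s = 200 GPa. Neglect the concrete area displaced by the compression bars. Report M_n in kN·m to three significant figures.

Assume both tension and compression steel yield.
Net tension couple steel: A_s − A'_s = 5580 mm².
a = (A_s − A'_s) f_y / (0.85 f'_c b) = 2315700/(0.85 × 31.7 × 400) = 214.85 mm.
c = a/β₁ = 214.85/0.824 = 260.74 mm; ε'_s = 0.003(c − d')/c = 0.0023 ≥ f_y/E_s = 0.0021, so compression steel does yield.
M_n = (A_s − A'_s) f_y (d − a/2) + A'_s f_y (d − d') = [2315700 × (795 − 107.425) + 527050 × (795 − 65)] × 10⁻⁶ = 1592.22 + 384.75 = 1976.97 kN·m.

M_n ≈ 1980 kN·m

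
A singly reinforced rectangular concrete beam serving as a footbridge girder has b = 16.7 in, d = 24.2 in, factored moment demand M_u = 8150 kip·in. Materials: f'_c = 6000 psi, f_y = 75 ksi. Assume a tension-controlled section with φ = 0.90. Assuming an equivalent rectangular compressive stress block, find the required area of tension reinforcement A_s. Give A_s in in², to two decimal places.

M_n = M_u/φ = 8150/0.90 = 9055.56 kip·in.
From M_n = 0.85 f'_c a b (d − a/2):
a = d − √(d² − 2M_n/(0.85 f'_c b)) = 24.2 − √(24.2² − 2 × 9055.56/(0.85 × 6 × 16.7)) = 4.887 in.
A_s = 0.85 f'_c a b / f_y = 0.85 × 6 × 4.887 × 16.7 / 75 = 5.550 in².

A_s ≈ 5.55 in²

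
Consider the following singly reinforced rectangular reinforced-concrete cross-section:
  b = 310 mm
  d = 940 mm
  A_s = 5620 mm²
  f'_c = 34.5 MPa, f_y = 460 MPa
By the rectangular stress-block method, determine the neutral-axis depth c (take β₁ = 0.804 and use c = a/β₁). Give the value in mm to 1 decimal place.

c ≈ 353.7 mm

T = A_s f_y = 5620 × 460 = 2585200 N = 2585.2 kN.
Setting C = 0.85 f'_c a b equal to T: a = 2585200/(0.85 × 34.5 × 310) = 284.377 mm.
With β₁ = 0.804, c = a/β₁ = 284.377/0.804 = 353.7 mm.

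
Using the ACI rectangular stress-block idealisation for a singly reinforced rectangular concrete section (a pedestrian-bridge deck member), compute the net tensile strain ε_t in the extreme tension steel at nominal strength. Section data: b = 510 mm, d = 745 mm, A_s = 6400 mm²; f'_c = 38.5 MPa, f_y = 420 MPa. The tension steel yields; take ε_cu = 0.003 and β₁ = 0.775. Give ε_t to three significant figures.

ε_t ≈ 0.00775

a = A_s f_y/(0.85 f'_c b) = 161.06 mm.
β₁ = 0.775, so c = a/β₁ = 161.06/0.775 = 207.82 mm.
From the linear strain diagram with ε_cu = 0.003: ε_t = 0.003 (d − c)/c = 0.003 × (745 − 207.82)/207.82 = 0.00775.
Since ε_t ≥ 0.005, the section is tension-controlled.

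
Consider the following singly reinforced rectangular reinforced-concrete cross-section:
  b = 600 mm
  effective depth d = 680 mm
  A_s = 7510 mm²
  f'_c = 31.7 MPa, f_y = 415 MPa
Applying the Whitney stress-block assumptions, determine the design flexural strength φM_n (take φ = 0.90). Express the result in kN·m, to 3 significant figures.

φM_n ≈ 1640 kN·m

T = A_s f_y = 7510 × 415 = 3116650 N = 3116.65 kN.
From C = T: a = T/(0.85 f'_c b) = 3116650/(0.85 × 31.7 × 600) = 192.78 mm.
M_n = T(d − a/2) = 3116.65 kN × (680 − 96.39) mm = 1818.91 kN·m.
φM_n = 0.90 × 1818.91 = 1637.02 kN·m.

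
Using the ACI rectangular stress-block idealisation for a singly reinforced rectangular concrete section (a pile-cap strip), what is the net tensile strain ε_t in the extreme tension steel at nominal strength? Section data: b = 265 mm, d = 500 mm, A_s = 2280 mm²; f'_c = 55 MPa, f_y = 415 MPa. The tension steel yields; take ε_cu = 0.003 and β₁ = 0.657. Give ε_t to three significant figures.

a = A_s f_y/(0.85 f'_c b) = 76.38 mm.
β₁ = 0.657, so c = a/β₁ = 76.38/0.657 = 116.26 mm.
From the linear strain diagram with ε_cu = 0.003: ε_t = 0.003 (d − c)/c = 0.003 × (500 − 116.26)/116.26 = 0.00990.
Since ε_t ≥ 0.005, the section is tension-controlled.

ε_t ≈ 0.00990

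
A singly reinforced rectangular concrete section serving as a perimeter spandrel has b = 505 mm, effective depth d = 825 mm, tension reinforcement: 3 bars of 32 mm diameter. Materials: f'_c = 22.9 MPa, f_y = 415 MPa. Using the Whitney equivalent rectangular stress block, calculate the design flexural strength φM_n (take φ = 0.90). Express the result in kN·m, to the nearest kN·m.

φM_n ≈ 697 kN·m

A_s = 3 × 804 = 2412 mm².
T = A_s f_y = 2412 × 415 = 1000980 N = 1000.98 kN.
From C = T: a = T/(0.85 f'_c b) = 1000980/(0.85 × 22.9 × 505) = 101.83 mm.
M_n = T(d − a/2) = 1000.98 kN × (825 − 50.915) mm = 774.84 kN·m.
φM_n = 0.90 × 774.84 = 697.36 kN·m.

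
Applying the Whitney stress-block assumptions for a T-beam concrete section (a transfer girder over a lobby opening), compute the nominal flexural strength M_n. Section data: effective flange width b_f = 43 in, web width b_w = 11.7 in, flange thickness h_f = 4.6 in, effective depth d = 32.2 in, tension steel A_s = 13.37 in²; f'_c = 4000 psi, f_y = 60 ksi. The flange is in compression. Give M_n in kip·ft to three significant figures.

M_n ≈ 1960 kip·ft

Tension: T = A_s f_y = 13.37 × 60 = 802.2 kips.
Try a within the flange: a = T/(0.85 f'_c b_f) = 802.2/(0.85 × 4 × 43) = 5.487 in.
a = 5.487 > h_f = 4.6 in: the block extends into the web. Split into flange-overhang and web parts.
C_f = 0.85 f'_c (b_f − b_w) h_f = 0.85 × 4 × (43 − 11.7) × 4.6 = 489.5 kips.
Remaining web compression depth: a_w = (T − C_f)/(0.85 f'_c b_w) = (802.2 − 489.5)/(0.85 × 4 × 11.7) = 7.861 in.
M_n = C_f(d − h_f/2) + (T − C_f)(d − a_w/2) = 489.5 × (32.2 − 2.3) + 312.7 × (32.2 − 3.9305) = 14636.1 + 8839.9 = 23476.0 kip·in.
M_n = 23476.0/12 = 1956.33 kip·ft.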